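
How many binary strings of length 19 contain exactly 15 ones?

3876

Choose the 15 positions: C(19,15) = 3876.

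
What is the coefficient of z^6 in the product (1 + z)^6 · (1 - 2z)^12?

-5511

Coefficient of z^6 = Σ_{j} C(6,j)·1^j·C(12,6-j)·(-2)^(6-j) for j from 0 to 6.
= 59136 + (-152064) + 118800 + (-35200) + 3960 + (-144) + 1 = -5511.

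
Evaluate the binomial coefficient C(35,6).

1623160

C(35,6) = (35·34·33·32·31·30) / 6! = 1168675200 / 720 = 1623160.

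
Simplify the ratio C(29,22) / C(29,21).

C(n,k+1)/C(n,k) = (n−k)/(k+1) = (29−21)/(21+1) = 8/22 = 4/11.

4/11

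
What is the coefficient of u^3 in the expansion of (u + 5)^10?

The general term is C(10,j)·(u)^j·(5)^(10-j); the u^3 term has j = 3.
C(10,3) = 120.
Coefficient = C(10,3) · 5^7 = 120 · 78125 = 9375000.

9375000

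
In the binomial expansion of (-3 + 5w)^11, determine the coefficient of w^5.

The general term is C(11,j)·(-3)^j·(5w)^(11-j); the w^5 term has j = 6.
C(11,6) = 462.
Coefficient = C(11,6) · (-3)^6 · 5^5 = 462 · 729 · 3125 = 1052493750.

1052493750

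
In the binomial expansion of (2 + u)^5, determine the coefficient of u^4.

10

The general term is C(5,j)·(2)^j·(u)^(5-j); the u^4 term has j = 1.
C(5,1) = 5.
Coefficient = C(5,1) · 2^1 = 5 · 2 = 10.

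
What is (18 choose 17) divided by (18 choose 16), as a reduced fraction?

2/17

C(n,k+1)/C(n,k) = (n−k)/(k+1) = (18−16)/(16+1) = 2/17.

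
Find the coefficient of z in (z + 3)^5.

405

The general term is C(5,j)·(z)^j·(3)^(5-j); the z^1 term has j = 1.
C(5,1) = 5.
Coefficient = C(5,1) · 3^4 = 5 · 81 = 405.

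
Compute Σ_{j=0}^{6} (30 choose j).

1 + 30 + 435 + 4060 + 27405 + 142506 + 593775 = 768212.

768212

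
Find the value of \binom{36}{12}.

1251677700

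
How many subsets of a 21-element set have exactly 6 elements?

Choose the 6 positions: C(21,6) = 54264.

54264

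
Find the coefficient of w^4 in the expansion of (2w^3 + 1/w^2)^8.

General term: C(8,j)·(2w^3)^j·(1/w^2)^(8-j), with w-exponent 3j − 2(8−j) = 5j − 16.
Set 5j − 16 = 4: j = 4.
C(8,4) = 70; 2^4 = 16; 1^4 = 1.
Coefficient = 70 · 16 · 1 = 1120.

1120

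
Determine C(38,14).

C(38,14) = (38·37·36·35·34·33·32·31·30·29·28·27·26·25) / 14! = 842975203103953920000 / 87178291200 = 9669554100.

9669554100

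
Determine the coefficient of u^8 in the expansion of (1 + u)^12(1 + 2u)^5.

155375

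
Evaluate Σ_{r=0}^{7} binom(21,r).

198440

1 + 21 + 210 + 1330 + 5985 + 20349 + 54264 + 116280 = 198440.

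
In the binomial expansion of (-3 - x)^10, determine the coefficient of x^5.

61236

The general term is C(10,j)·(-3)^j·(-x)^(10-j); the x^5 term has j = 5.
C(10,5) = 252.
Coefficient = C(10,5) · (-3)^5 · (-1)^5 = 252 · (-243) · (-1) = 61236.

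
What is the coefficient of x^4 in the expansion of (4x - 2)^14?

The general term is C(14,j)·(4x)^j·(-2)^(14-j); the x^4 term has j = 4.
C(14,4) = 1001.
Coefficient = C(14,4) · 4^4 · (-2)^10 = 1001 · 256 · 1024 = 262406144.

262406144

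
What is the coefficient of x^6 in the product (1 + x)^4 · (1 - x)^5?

Coefficient of x^6 = Σ_{j} C(4,j)·1^j·C(5,6-j)·(-1)^(6-j) for j from 1 to 4.
= (-4) + 30 + (-40) + 10 = -4.

-4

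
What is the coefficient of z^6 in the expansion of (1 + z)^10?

210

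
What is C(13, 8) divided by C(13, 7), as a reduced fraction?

3/4

C(n,k+1)/C(n,k) = (n−k)/(k+1) = (13−7)/(7+1) = 6/8 = 3/4.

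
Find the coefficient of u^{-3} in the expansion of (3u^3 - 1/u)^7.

21

General term: C(7,j)·(3u^3)^j·(-1/u)^(7-j), with u-exponent 3j − 1(7−j) = 4j − 7.
Set 4j − 7 = -3: j = 1.
C(7,1) = 7; 3^1 = 3; (-1)^6 = 1.
Coefficient = 7 · 3 · 1 = 21.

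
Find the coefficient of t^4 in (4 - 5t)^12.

The general term is C(12,j)·(4)^j·(-5t)^(12-j); the t^4 term has j = 8.
C(12,8) = 495.
Coefficient = C(12,8) · 4^8 · (-5)^4 = 495 · 65536 · 625 = 20275200000.

20275200000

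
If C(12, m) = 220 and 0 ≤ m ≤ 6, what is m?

C(12,m) increases on 0 ≤ m ≤ 6. C(12,2) = 66 and C(12,3) = 220, so m = 3.

3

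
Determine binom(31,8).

7888725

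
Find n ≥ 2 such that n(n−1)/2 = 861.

n(n−1)/2 = 861 ⇒ n(n−1) = 1722. Since 42·41 = 1722, n = 42.

42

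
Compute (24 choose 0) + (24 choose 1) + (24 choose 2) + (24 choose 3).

2325

1 + 24 + 276 + 2024 = 2325.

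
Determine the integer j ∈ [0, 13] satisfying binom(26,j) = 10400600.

C(26,j) increases on 0 ≤ j ≤ 13. C(26,12) = 9657700 and C(26,13) = 10400600, so j = 13.

13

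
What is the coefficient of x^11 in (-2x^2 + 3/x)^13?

80061696

General term: C(13,j)·(-2x^2)^j·(3/x)^(13-j), with x-exponent 2j − 1(13−j) = 3j − 13.
Set 3j − 13 = 11: j = 8.
C(13,8) = 1287; (-2)^8 = 256; 3^5 = 243.
Coefficient = 1287 · 256 · 243 = 80061696.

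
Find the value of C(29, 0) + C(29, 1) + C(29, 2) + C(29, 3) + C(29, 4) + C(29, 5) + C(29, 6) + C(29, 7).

2182396

1 + 29 + 406 + 3654 + 23751 + 118755 + 475020 + 1560780 = 2182396.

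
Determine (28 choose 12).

30421755

C(28,12) = (28·27·26·25·24·23·22·21·20·19·18·17) / 12! = 14572069319808000 / 479001600 = 30421755.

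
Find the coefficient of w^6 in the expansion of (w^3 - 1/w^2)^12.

924

General term: C(12,j)·(w^3)^j·(-1/w^2)^(12-j), with w-exponent 3j − 2(12−j) = 5j − 24.
Set 5j − 24 = 6: j = 6.
C(12,6) = 924; 1^6 = 1; (-1)^6 = 1.
Coefficient = 924 · 1 · 1 = 924.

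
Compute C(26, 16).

C(26,16) = C(26,10) by symmetry.
C(26,10) = (26·25·24·23·22·21·20·19·18·17) / 10! = 19275223968000 / 3628800 = 5311735.

5311735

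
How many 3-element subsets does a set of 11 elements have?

165

C(11,3) = (11·10·9) / 3! = 990 / 6 = 165.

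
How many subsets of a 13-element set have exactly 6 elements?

1716

Choose the 6 positions: C(13,6) = 1716.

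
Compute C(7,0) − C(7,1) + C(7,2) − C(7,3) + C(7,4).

15

The partial alternating sum Σ_{k=0}^{4} (−1)^k C(7,k) = (−1)^4 C(6,4) = 15.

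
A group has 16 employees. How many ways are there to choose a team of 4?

1820

This is C(16,4) = 1820.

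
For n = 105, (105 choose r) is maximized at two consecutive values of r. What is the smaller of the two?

52

For odd n = 105, C(105,r) peaks at r = (n−1)/2 and (n+1)/2; the smaller is 52.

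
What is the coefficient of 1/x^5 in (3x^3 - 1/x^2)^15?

General term: C(15,j)·(3x^3)^j·(-1/x^2)^(15-j), with x-exponent 3j − 2(15−j) = 5j − 30.
Set 5j − 30 = -5: j = 5.
C(15,5) = 3003; 3^5 = 243; (-1)^10 = 1.
Coefficient = 3003 · 243 · 1 = 729729.

729729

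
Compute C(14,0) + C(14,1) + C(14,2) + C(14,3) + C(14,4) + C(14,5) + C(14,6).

1 + 14 + 91 + 364 + 1001 + 2002 + 3003 = 6476.

6476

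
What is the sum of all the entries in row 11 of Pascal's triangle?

Setting x = 1 in (1+x)^11 gives Σ C(11,j) = 2^11 = 2048.

2048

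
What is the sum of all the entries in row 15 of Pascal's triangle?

32768

The entries of row 15 sum to 2^15 = 32768.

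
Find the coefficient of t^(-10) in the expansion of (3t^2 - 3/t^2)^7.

15309

General term: C(7,j)·(3t^2)^j·(-3/t^2)^(7-j), with t-exponent 2j − 2(7−j) = 4j − 14.
Set 4j − 14 = -10: j = 1.
C(7,1) = 7; 3^1 = 3; (-3)^6 = 729.
Coefficient = 7 · 3 · 729 = 15309.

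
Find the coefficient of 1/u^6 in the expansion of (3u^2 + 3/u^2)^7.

General term: C(7,j)·(3u^2)^j·(3/u^2)^(7-j), with u-exponent 2j − 2(7−j) = 4j − 14.
Set 4j − 14 = -6: j = 2.
C(7,2) = 21; 3^2 = 9; 3^5 = 243.
Coefficient = 21 · 9 · 243 = 45927.

45927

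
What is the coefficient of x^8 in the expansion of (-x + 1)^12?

495

The general term is C(12,j)·(-x)^j·(1)^(12-j); the x^8 term has j = 8.
C(12,8) = 495.
Coefficient = C(12,8) = 495.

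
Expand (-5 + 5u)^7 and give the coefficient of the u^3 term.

2734375

The general term is C(7,j)·(-5)^j·(5u)^(7-j); the u^3 term has j = 4.
C(7,4) = 35.
Coefficient = C(7,4) · (-5)^4 · 5^3 = 35 · 625 · 125 = 2734375.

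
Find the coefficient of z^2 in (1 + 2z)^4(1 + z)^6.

87

Coefficient of z^2 = Σ_{j} C(4,j)·2^j·C(6,2-j)·1^(2-j) for j from 0 to 2.
= 15 + 48 + 24 = 87.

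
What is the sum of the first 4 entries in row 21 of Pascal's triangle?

1562

1 + 21 + 210 + 1330 = 1562.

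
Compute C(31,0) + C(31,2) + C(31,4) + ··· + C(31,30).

1073741824

Even-r terms of row 31 sum to 2^30 = 1073741824.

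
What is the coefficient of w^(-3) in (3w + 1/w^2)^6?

540

General term: C(6,j)·(3w)^j·(1/w^2)^(6-j), with w-exponent 1j − 2(6−j) = 3j − 12.
Set 3j − 12 = -3: j = 3.
C(6,3) = 20; 3^3 = 27; 1^3 = 1.
Coefficient = 20 · 27 · 1 = 540.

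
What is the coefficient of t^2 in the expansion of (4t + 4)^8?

The general term is C(8,j)·(4t)^j·(4)^(8-j); the t^2 term has j = 2.
C(8,2) = 28.
Coefficient = C(8,2) · 4^2 · 4^6 = 28 · 16 · 4096 = 1835008.

1835008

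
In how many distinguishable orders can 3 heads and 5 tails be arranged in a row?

Choose positions for the heads: C(8,3) = 56.

56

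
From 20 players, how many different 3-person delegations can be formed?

This is C(20,3) = 1140.

1140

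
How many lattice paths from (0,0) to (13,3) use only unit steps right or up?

560

Each path is a sequence of 16 steps with 13 rights: C(16,13) = 560.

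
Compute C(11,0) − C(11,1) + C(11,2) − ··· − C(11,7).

-120

The partial alternating sum Σ_{k=0}^{7} (−1)^k C(11,k) = (−1)^7 C(10,7) = -120.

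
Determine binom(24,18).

134596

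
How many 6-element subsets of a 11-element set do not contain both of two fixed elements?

336

All 6-subsets: C(11,6) = 462. Those containing both fixed elements: C(9,4) = 126.
462 − 126 = 336.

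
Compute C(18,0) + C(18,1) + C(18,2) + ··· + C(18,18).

262144

Setting x = 1 in (1+x)^18 gives Σ C(18,i) = 2^18 = 262144.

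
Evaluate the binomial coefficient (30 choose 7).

2035800

C(30,7) = (30·29·28·27·26·25·24) / 7! = 10260432000 / 5040 = 2035800.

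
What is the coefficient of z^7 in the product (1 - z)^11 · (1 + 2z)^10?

Coefficient of z^7 = Σ_{j} C(11,j)·(-1)^j·C(10,7-j)·2^(7-j) for j from 0 to 7.
= 15360 + (-147840) + 443520 + (-554400) + 316800 + (-83160) + 9240 + (-330) = -810.

-810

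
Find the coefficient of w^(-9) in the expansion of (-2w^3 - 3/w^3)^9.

General term: C(9,j)·(-2w^3)^j·(-3/w^3)^(9-j), with w-exponent 3j − 3(9−j) = 6j − 27.
Set 6j − 27 = -9: j = 3.
C(9,3) = 84; (-2)^3 = -8; (-3)^6 = 729.
Coefficient = 84 · (-8) · 729 = -489888.

-489888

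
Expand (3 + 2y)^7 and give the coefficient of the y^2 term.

20412

The general term is C(7,j)·(3)^j·(2y)^(7-j); the y^2 term has j = 5.
C(7,5) = 21.
Coefficient = C(7,5) · 3^5 · 2^2 = 21 · 243 · 4 = 20412.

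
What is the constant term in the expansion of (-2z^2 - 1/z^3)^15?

-2562560

General term: C(15,j)·(-2z^2)^j·(-1/z^3)^(15-j), with z-exponent 2j − 3(15−j) = 5j − 45.
Set 5j − 45 = 0: j = 9.
C(15,9) = 5005; (-2)^9 = -512; (-1)^6 = 1.
Coefficient = 5005 · (-512) · 1 = -2562560.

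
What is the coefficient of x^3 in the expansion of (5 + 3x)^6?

The general term is C(6,j)·(5)^j·(3x)^(6-j); the x^3 term has j = 3.
C(6,3) = 20.
Coefficient = C(6,3) · 5^3 · 3^3 = 20 · 125 · 27 = 67500.

67500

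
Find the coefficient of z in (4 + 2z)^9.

The general term is C(9,j)·(4)^j·(2z)^(9-j); the z^1 term has j = 8.
C(9,8) = 9.
Coefficient = C(9,8) · 4^8 · 2^1 = 9 · 65536 · 2 = 1179648.

1179648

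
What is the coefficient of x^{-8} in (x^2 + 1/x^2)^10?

120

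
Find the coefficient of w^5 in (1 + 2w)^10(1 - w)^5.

-837

Coefficient of w^5 = Σ_{j} C(10,j)·2^j·C(5,5-j)·(-1)^(5-j) for j from 0 to 5.
= (-1) + 100 + (-1800) + 9600 + (-16800) + 8064 = -837.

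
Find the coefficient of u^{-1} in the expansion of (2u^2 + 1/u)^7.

General term: C(7,j)·(2u^2)^j·(1/u)^(7-j), with u-exponent 2j − 1(7−j) = 3j − 7.
Set 3j − 7 = -1: j = 2.
C(7,2) = 21; 2^2 = 4; 1^5 = 1.
Coefficient = 21 · 4 · 1 = 84.

84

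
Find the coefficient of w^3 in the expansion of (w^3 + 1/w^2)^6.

General term: C(6,j)·(w^3)^j·(1/w^2)^(6-j), with w-exponent 3j − 2(6−j) = 5j − 12.
Set 5j − 12 = 3: j = 3.
C(6,3) = 20; 1^3 = 1; 1^3 = 1.
Coefficient = 20 · 1 · 1 = 20.

20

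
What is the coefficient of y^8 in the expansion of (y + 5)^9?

45

The general term is C(9,j)·(y)^j·(5)^(9-j); the y^8 term has j = 8.
C(9,8) = 9.
Coefficient = C(9,8) · 5^1 = 9 · 5 = 45.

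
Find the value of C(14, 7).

3432

C(14,7) = (14·13·12·11·10·9·8) / 7! = 17297280 / 5040 = 3432.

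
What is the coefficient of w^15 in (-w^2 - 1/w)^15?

General term: C(15,j)·(-w^2)^j·(-1/w)^(15-j), with w-exponent 2j − 1(15−j) = 3j − 15.
Set 3j − 15 = 15: j = 10.
C(15,10) = 3003; (-1)^10 = 1; (-1)^5 = -1.
Coefficient = 3003 · 1 · (-1) = -3003.

-3003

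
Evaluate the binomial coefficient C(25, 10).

3268760

C(25,10) = (25·24·23·22·21·20·19·18·17·16) / 10! = 11861676288000 / 3628800 = 3268760.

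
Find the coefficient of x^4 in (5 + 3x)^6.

30375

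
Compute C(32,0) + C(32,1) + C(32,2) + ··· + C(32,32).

Setting x = 1 in (1+x)^32 gives Σ C(32,r) = 2^32 = 4294967296.

4294967296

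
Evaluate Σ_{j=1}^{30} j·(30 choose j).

16106127360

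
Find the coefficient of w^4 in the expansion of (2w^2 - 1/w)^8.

General term: C(8,j)·(2w^2)^j·(-1/w)^(8-j), with w-exponent 2j − 1(8−j) = 3j − 8.
Set 3j − 8 = 4: j = 4.
C(8,4) = 70; 2^4 = 16; (-1)^4 = 1.
Coefficient = 70 · 16 · 1 = 1120.

1120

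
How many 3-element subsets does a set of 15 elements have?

455

C(15,3) = (15·14·13) / 3! = 2730 / 6 = 455.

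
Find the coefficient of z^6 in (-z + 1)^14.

The general term is C(14,j)·(-z)^j·(1)^(14-j); the z^6 term has j = 6.
C(14,6) = 3003.
Coefficient = C(14,6) = 3003.

3003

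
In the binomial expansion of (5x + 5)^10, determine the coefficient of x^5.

The general term is C(10,j)·(5x)^j·(5)^(10-j); the x^5 term has j = 5.
C(10,5) = 252.
Coefficient = C(10,5) · 5^5 · 5^5 = 252 · 3125 · 3125 = 2460937500.

2460937500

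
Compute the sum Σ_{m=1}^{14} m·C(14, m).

Differentiating (1+x)^14 and setting x=1: Σ m·C(14,m) = 14·2^13 = 114688.

114688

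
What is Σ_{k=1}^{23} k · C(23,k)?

Since k·C(23,k) = 23·C(22,k−1), the sum is 23·2^22 = 23·4194304 = 96468992.

96468992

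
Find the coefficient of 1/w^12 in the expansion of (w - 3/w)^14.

General term: C(14,j)·(w)^j·(-3/w)^(14-j), with w-exponent 1j − 1(14−j) = 2j − 14.
Set 2j − 14 = -12: j = 1.
C(14,1) = 14; 1^1 = 1; (-3)^13 = -1594323.
Coefficient = 14 · 1 · (-1594323) = -22320522.

-22320522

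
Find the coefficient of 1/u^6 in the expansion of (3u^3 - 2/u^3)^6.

2160

General term: C(6,j)·(3u^3)^j·(-2/u^3)^(6-j), with u-exponent 3j − 3(6−j) = 6j − 18.
Set 6j − 18 = -6: j = 2.
C(6,2) = 15; 3^2 = 9; (-2)^4 = 16.
Coefficient = 15 · 9 · 16 = 2160.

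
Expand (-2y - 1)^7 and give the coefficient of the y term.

-14

The general term is C(7,j)·(-2y)^j·(-1)^(7-j); the y^1 term has j = 1.
C(7,1) = 7.
Coefficient = C(7,1) · (-2)^1 = 7 · (-2) = -14.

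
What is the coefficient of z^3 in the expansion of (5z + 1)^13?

The general term is C(13,j)·(5z)^j·(1)^(13-j); the z^3 term has j = 3.
C(13,3) = 286.
Coefficient = C(13,3) · 5^3 = 286 · 125 = 35750.

35750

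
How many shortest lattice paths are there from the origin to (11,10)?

Each path is a sequence of 21 steps with 11 rights: C(21,11) = 352716.

352716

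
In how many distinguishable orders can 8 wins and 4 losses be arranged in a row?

Choose positions for the wins: C(12,8) = 495.

495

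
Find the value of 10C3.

120

C(10,3) = (10·9·8) / 3! = 720 / 6 = 120.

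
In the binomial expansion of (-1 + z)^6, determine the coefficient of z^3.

-20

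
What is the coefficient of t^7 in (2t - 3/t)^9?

General term: C(9,j)·(2t)^j·(-3/t)^(9-j), with t-exponent 1j − 1(9−j) = 2j − 9.
Set 2j − 9 = 7: j = 8.
C(9,8) = 9; 2^8 = 256; (-3)^1 = -3.
Coefficient = 9 · 256 · (-3) = -6912.

-6912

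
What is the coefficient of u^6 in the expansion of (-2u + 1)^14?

192192

The general term is C(14,j)·(-2u)^j·(1)^(14-j); the u^6 term has j = 6.
C(14,6) = 3003.
Coefficient = C(14,6) · (-2)^6 = 3003 · 64 = 192192.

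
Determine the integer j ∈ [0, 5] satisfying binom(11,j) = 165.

3

C(11,j) increases on 0 ≤ j ≤ 5. C(11,2) = 55 and C(11,3) = 165, so j = 3.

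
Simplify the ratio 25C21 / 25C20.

5/21

C(n,k+1)/C(n,k) = (n−k)/(k+1) = (25−20)/(20+1) = 5/21.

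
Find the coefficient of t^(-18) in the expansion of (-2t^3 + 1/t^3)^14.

16016

General term: C(14,j)·(-2t^3)^j·(1/t^3)^(14-j), with t-exponent 3j − 3(14−j) = 6j − 42.
Set 6j − 42 = -18: j = 4.
C(14,4) = 1001; (-2)^4 = 16; 1^10 = 1.
Coefficient = 1001 · 16 · 1 = 16016.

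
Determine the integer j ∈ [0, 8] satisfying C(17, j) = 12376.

C(17,j) increases on 0 ≤ j ≤ 8. C(17,5) = 6188 and C(17,6) = 12376, so j = 6.

6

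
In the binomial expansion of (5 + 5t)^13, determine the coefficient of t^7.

The general term is C(13,j)·(5)^j·(5t)^(13-j); the t^7 term has j = 6.
C(13,6) = 1716.
Coefficient = C(13,6) · 5^6 · 5^7 = 1716 · 15625 · 78125 = 2094726562500.

2094726562500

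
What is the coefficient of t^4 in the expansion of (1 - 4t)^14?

The general term is C(14,j)·(1)^j·(-4t)^(14-j); the t^4 term has j = 10.
C(14,10) = 1001.
Coefficient = C(14,10) · (-4)^4 = 1001 · 256 = 256256.

256256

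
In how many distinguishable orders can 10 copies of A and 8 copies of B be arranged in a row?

Choose positions for the A's: C(18,10) = 43758.

43758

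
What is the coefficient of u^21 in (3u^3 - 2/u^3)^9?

-118098

General term: C(9,j)·(3u^3)^j·(-2/u^3)^(9-j), with u-exponent 3j − 3(9−j) = 6j − 27.
Set 6j − 27 = 21: j = 8.
C(9,8) = 9; 3^8 = 6561; (-2)^1 = -2.
Coefficient = 9 · 6561 · (-2) = -118098.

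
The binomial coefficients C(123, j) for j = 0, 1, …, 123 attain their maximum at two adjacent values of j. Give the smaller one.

61

For odd n = 123, C(123,j) peaks at j = (n−1)/2 and (n+1)/2; the smaller is 61.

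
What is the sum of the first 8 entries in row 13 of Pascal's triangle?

1 + 13 + 78 + 286 + 715 + 1287 + 1716 + 1716 = 5812.

5812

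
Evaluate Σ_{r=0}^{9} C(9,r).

512

Setting x = 1 in (1+x)^9 gives Σ C(9,r) = 2^9 = 512.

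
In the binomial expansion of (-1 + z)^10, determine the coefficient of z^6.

The general term is C(10,j)·(-1)^j·(z)^(10-j); the z^6 term has j = 4.
C(10,4) = 210.
Coefficient = C(10,4) = 210.

210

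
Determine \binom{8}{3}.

56

C(8,3) = (8·7·6) / 3! = 336 / 6 = 56.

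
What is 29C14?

77558760

C(29,14) = (29·28·27·26·25·24·23·22·21·20·19·18·17·16) / 14! = 6761440164390912000 / 87178291200 = 77558760.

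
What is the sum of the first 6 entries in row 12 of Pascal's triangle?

1586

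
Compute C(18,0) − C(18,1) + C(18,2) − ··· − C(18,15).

-136

The partial alternating sum Σ_{k=0}^{15} (−1)^k C(18,k) = (−1)^15 C(17,15) = -136.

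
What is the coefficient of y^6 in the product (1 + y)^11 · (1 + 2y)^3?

8514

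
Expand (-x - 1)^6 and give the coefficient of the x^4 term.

The general term is C(6,j)·(-x)^j·(-1)^(6-j); the x^4 term has j = 4.
C(6,4) = 15.
Coefficient = C(6,4) = 15.

15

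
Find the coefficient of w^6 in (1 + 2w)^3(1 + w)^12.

13376

Coefficient of w^6 = Σ_{j} C(3,j)·2^j·C(12,6-j)·1^(6-j) for j from 0 to 3.
= 924 + 4752 + 5940 + 1760 = 13376.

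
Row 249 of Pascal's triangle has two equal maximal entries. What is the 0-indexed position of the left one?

For odd n = 249, C(249,k) peaks at k = (n−1)/2 and (n+1)/2; the smaller is 124.

124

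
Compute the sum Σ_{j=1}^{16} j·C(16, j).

524288

Since j·C(16,j) = 16·C(15,j−1), the sum is 16·2^15 = 16·32768 = 524288.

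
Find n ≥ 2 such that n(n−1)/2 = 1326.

n(n−1)/2 = 1326 ⇒ n(n−1) = 2652. Since 52·51 = 2652, n = 52.

52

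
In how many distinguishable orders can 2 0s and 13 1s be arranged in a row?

Choose positions for the 0s: C(15,2) = 105.

105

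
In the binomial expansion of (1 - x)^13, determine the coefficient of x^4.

The general term is C(13,j)·(1)^j·(-x)^(13-j); the x^4 term has j = 9.
C(13,9) = 715.
Coefficient = C(13,9) = 715.

715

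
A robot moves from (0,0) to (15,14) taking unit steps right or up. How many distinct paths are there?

Each path is a sequence of 29 steps with 15 rights: C(29,15) = 77558760.

77558760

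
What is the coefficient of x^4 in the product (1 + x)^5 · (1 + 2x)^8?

4645

Coefficient of x^4 = Σ_{j} C(5,j)·1^j·C(8,4-j)·2^(4-j) for j from 0 to 4.
= 1120 + 2240 + 1120 + 160 + 5 = 4645.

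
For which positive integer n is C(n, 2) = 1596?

57

n(n−1)/2 = 1596 ⇒ n(n−1) = 3192. Since 57·56 = 3192, n = 57.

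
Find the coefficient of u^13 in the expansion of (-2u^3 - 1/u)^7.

General term: C(7,j)·(-2u^3)^j·(-1/u)^(7-j), with u-exponent 3j − 1(7−j) = 4j − 7.
Set 4j − 7 = 13: j = 5.
C(7,5) = 21; (-2)^5 = -32; (-1)^2 = 1.
Coefficient = 21 · (-32) · 1 = -672.

-672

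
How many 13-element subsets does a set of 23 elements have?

1144066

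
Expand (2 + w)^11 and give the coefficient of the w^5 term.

29568

The general term is C(11,j)·(2)^j·(w)^(11-j); the w^5 term has j = 6.
C(11,6) = 462.
Coefficient = C(11,6) · 2^6 = 462 · 64 = 29568.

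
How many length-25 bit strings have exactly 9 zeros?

Choose the 9 positions: C(25,9) = 2042975.

2042975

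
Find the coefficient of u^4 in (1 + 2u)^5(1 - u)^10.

90

Coefficient of u^4 = Σ_{j} C(5,j)·2^j·C(10,4-j)·(-1)^(4-j) for j from 0 to 4.
= 210 + (-1200) + 1800 + (-800) + 80 = 90.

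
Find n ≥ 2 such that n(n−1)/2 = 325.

26

n(n−1)/2 = 325 ⇒ n(n−1) = 650. Since 26·25 = 650, n = 26.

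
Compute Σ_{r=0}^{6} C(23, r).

1 + 23 + 253 + 1771 + 8855 + 33649 + 100947 = 145499.

145499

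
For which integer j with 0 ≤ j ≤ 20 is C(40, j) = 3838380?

6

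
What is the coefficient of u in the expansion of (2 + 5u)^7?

The general term is C(7,j)·(2)^j·(5u)^(7-j); the u^1 term has j = 6.
C(7,6) = 7.
Coefficient = C(7,6) · 2^6 · 5^1 = 7 · 64 · 5 = 2240.

2240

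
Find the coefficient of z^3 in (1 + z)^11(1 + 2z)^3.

Coefficient of z^3 = Σ_{j} C(11,j)·1^j·C(3,3-j)·2^(3-j) for j from 0 to 3.
= 8 + 132 + 330 + 165 = 635.

635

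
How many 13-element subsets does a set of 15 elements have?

105

C(15,13) = C(15,2) by symmetry.
C(15,2) = (15·14) / 2! = 210 / 2 = 105.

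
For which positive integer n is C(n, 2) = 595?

n(n−1)/2 = 595 ⇒ n(n−1) = 1190. Since 35·34 = 1190, n = 35.

35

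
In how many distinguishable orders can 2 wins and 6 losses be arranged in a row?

Choose positions for the wins: C(8,2) = 28.

28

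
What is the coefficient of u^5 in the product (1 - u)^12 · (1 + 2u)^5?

-290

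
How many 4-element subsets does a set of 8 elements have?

70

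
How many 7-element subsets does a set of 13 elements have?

C(13,7) = C(13,6) by symmetry.
C(13,6) = (13·12·11·10·9·8) / 6! = 1235520 / 720 = 1716.

1716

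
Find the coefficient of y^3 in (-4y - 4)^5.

-10240

The general term is C(5,j)·(-4y)^j·(-4)^(5-j); the y^3 term has j = 3.
C(5,3) = 10.
Coefficient = C(5,3) · (-4)^3 · (-4)^2 = 10 · (-64) · 16 = -10240.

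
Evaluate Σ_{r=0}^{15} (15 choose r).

Setting x = 1 in (1+x)^15 gives Σ C(15,r) = 2^15 = 32768.

32768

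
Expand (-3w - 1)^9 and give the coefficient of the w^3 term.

The general term is C(9,j)·(-3w)^j·(-1)^(9-j); the w^3 term has j = 3.
C(9,3) = 84.
Coefficient = C(9,3) · (-3)^3 = 84 · (-27) = -2268.

-2268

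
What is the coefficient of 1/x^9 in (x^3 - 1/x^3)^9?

General term: C(9,j)·(x^3)^j·(-1/x^3)^(9-j), with x-exponent 3j − 3(9−j) = 6j − 27.
Set 6j − 27 = -9: j = 3.
C(9,3) = 84; 1^3 = 1; (-1)^6 = 1.
Coefficient = 84 · 1 · 1 = 84.

84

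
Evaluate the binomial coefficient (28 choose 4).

C(28,4) = (28·27·26·25) / 4! = 491400 / 24 = 20475.

20475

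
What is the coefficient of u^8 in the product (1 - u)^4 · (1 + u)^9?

Coefficient of u^8 = Σ_{j} C(4,j)·(-1)^j·C(9,8-j)·1^(8-j) for j from 0 to 4.
= 9 + (-144) + 504 + (-504) + 126 = -9.

-9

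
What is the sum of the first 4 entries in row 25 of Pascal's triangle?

2626

1 + 25 + 300 + 2300 = 2626.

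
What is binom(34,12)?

548354040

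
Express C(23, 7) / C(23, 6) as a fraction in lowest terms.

17/7

C(n,k+1)/C(n,k) = (n−k)/(k+1) = (23−6)/(6+1) = 17/7.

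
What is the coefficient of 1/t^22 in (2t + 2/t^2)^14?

General term: C(14,j)·(2t)^j·(2/t^2)^(14-j), with t-exponent 1j − 2(14−j) = 3j − 28.
Set 3j − 28 = -22: j = 2.
C(14,2) = 91; 2^2 = 4; 2^12 = 4096.
Coefficient = 91 · 4 · 4096 = 1490944.

1490944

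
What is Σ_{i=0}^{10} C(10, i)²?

By Vandermonde's identity, Σ C(10,i)² = C(20,10) = 184756.

184756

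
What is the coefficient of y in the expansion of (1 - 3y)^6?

The general term is C(6,j)·(1)^j·(-3y)^(6-j); the y^1 term has j = 5.
C(6,5) = 6.
Coefficient = C(6,5) · (-3)^1 = 6 · (-3) = -18.

-18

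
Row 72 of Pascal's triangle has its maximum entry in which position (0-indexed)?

36

C(72,j) is maximized at j = 72/2 = 36.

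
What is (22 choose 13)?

497420

C(22,13) = C(22,9) by symmetry.
C(22,9) = (22·21·20·19·18·17·16·15·14) / 9! = 180503769600 / 362880 = 497420.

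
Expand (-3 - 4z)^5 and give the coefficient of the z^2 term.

The general term is C(5,j)·(-3)^j·(-4z)^(5-j); the z^2 term has j = 3.
C(5,3) = 10.
Coefficient = C(5,3) · (-3)^3 · (-4)^2 = 10 · (-27) · 16 = -4320.

-4320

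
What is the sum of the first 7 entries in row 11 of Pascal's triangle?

1 + 11 + 55 + 165 + 330 + 462 + 462 = 1486.

1486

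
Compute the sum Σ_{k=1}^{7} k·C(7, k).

Differentiating (1+x)^7 and setting x=1: Σ k·C(7,k) = 7·2^6 = 448.

448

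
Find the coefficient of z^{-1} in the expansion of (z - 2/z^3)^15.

21840

General term: C(15,j)·(z)^j·(-2/z^3)^(15-j), with z-exponent 1j − 3(15−j) = 4j − 45.
Set 4j − 45 = -1: j = 11.
C(15,11) = 1365; 1^11 = 1; (-2)^4 = 16.
Coefficient = 1365 · 1 · 16 = 21840.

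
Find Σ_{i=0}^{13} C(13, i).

8192

The entries of row 13 sum to 2^13 = 8192.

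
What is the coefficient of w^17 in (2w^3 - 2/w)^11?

675840

General term: C(11,j)·(2w^3)^j·(-2/w)^(11-j), with w-exponent 3j − 1(11−j) = 4j − 11.
Set 4j − 11 = 17: j = 7.
C(11,7) = 330; 2^7 = 128; (-2)^4 = 16.
Coefficient = 330 · 128 · 16 = 675840.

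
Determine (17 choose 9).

C(17,9) = C(17,8) by symmetry.
C(17,8) = (17·16·15·14·13·12·11·10) / 8! = 980179200 / 40320 = 24310.

24310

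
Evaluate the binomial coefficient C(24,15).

C(24,15) = C(24,9) by symmetry.
C(24,9) = (24·23·22·21·20·19·18·17·16) / 9! = 474467051520 / 362880 = 1307504.

1307504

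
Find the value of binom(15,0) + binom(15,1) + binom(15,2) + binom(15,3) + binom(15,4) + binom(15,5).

1 + 15 + 105 + 455 + 1365 + 3003 = 4944.

4944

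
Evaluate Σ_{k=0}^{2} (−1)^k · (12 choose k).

55

The partial alternating sum Σ_{k=0}^{2} (−1)^k C(12,k) = (−1)^2 C(11,2) = 55.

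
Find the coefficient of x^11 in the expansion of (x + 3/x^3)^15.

General term: C(15,j)·(x)^j·(3/x^3)^(15-j), with x-exponent 1j − 3(15−j) = 4j − 45.
Set 4j − 45 = 11: j = 14.
C(15,14) = 15; 1^14 = 1; 3^1 = 3.
Coefficient = 15 · 1 · 3 = 45.

45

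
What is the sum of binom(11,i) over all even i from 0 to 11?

1024

Even-i terms of row 11 sum to 2^10 = 1024.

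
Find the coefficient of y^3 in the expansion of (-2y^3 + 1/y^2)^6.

-160

General term: C(6,j)·(-2y^3)^j·(1/y^2)^(6-j), with y-exponent 3j − 2(6−j) = 5j − 12.
Set 5j − 12 = 3: j = 3.
C(6,3) = 20; (-2)^3 = -8; 1^3 = 1.
Coefficient = 20 · (-8) · 1 = -160.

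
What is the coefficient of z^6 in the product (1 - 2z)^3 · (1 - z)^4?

44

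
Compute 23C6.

100947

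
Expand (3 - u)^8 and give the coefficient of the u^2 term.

20412

The general term is C(8,j)·(3)^j·(-u)^(8-j); the u^2 term has j = 6.
C(8,6) = 28.
Coefficient = C(8,6) · 3^6 = 28 · 729 = 20412.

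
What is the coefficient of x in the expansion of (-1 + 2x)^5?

10

The general term is C(5,j)·(-1)^j·(2x)^(5-j); the x^1 term has j = 4.
C(5,4) = 5.
Coefficient = C(5,4) · 2^1 = 5 · 2 = 10.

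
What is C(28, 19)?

C(28,19) = C(28,9) by symmetry.
C(28,9) = (28·27·26·25·24·23·22·21·20) / 9! = 2506375872000 / 362880 = 6906900.

6906900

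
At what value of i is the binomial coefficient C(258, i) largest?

129

C(258,i) is maximized at i = 258/2 = 129.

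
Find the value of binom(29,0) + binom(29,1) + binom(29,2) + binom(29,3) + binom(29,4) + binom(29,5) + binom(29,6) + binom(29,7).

2182396

1 + 29 + 406 + 3654 + 23751 + 118755 + 475020 + 1560780 = 2182396.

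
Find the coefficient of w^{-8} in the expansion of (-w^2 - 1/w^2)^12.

495

General term: C(12,j)·(-w^2)^j·(-1/w^2)^(12-j), with w-exponent 2j − 2(12−j) = 4j − 24.
Set 4j − 24 = -8: j = 4.
C(12,4) = 495; (-1)^4 = 1; (-1)^8 = 1.
Coefficient = 495 · 1 · 1 = 495.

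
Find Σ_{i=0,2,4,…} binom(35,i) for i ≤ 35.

17179869184

Even-i terms of row 35 sum to 2^34 = 17179869184.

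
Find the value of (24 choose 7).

346104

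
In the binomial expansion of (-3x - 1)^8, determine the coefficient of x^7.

The general term is C(8,j)·(-3x)^j·(-1)^(8-j); the x^7 term has j = 7.
C(8,7) = 8.
Coefficient = C(8,7) · (-3)^7 · (-1)^1 = 8 · (-2187) · (-1) = 17496.

17496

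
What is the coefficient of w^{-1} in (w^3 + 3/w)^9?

General term: C(9,j)·(w^3)^j·(3/w)^(9-j), with w-exponent 3j − 1(9−j) = 4j − 9.
Set 4j − 9 = -1: j = 2.
C(9,2) = 36; 1^2 = 1; 3^7 = 2187.
Coefficient = 36 · 1 · 2187 = 78732.

78732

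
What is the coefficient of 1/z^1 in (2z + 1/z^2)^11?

42240

General term: C(11,j)·(2z)^j·(1/z^2)^(11-j), with z-exponent 1j − 2(11−j) = 3j − 22.
Set 3j − 22 = -1: j = 7.
C(11,7) = 330; 2^7 = 128; 1^4 = 1.
Coefficient = 330 · 128 · 1 = 42240.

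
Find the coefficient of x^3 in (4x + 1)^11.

10560

The general term is C(11,j)·(4x)^j·(1)^(11-j); the x^3 term has j = 3.
C(11,3) = 165.
Coefficient = C(11,3) · 4^3 = 165 · 64 = 10560.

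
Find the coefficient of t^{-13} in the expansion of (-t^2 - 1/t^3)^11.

-330

General term: C(11,j)·(-t^2)^j·(-1/t^3)^(11-j), with t-exponent 2j − 3(11−j) = 5j − 33.
Set 5j − 33 = -13: j = 4.
C(11,4) = 330; (-1)^4 = 1; (-1)^7 = -1.
Coefficient = 330 · 1 · (-1) = -330.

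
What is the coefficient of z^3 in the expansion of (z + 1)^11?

The general term is C(11,j)·(z)^j·(1)^(11-j); the z^3 term has j = 3.
C(11,3) = 165.
Coefficient = C(11,3) = 165.

165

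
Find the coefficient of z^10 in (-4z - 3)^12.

622854144

The general term is C(12,j)·(-4z)^j·(-3)^(12-j); the z^10 term has j = 10.
C(12,10) = 66.
Coefficient = C(12,10) · (-4)^10 · (-3)^2 = 66 · 1048576 · 9 = 622854144.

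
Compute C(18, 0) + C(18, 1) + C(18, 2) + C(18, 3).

988

1 + 18 + 153 + 816 = 988.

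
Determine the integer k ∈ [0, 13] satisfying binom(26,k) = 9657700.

12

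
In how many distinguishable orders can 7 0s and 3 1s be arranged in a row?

120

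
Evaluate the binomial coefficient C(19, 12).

50388

C(19,12) = C(19,7) by symmetry.
C(19,7) = (19·18·17·16·15·14·13) / 7! = 253955520 / 5040 = 50388.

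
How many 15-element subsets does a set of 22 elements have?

C(22,15) = C(22,7) by symmetry.
C(22,7) = (22·21·20·19·18·17·16) / 7! = 859541760 / 5040 = 170544.

170544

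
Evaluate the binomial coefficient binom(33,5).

C(33,5) = (33·32·31·30·29) / 5! = 28480320 / 120 = 237336.

237336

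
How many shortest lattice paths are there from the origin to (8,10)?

43758

Each path is a sequence of 18 steps with 8 rights: C(18,8) = 43758.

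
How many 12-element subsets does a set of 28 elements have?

C(28,12) = (28·27·26·25·24·23·22·21·20·19·18·17) / 12! = 14572069319808000 / 479001600 = 30421755.

30421755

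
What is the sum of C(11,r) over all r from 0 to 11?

2048

The entries of row 11 sum to 2^11 = 2048.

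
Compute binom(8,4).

70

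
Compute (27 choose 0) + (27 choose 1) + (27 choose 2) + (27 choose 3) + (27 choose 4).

1 + 27 + 351 + 2925 + 17550 = 20854.

20854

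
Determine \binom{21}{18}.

1330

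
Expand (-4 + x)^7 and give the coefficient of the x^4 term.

The general term is C(7,j)·(-4)^j·(x)^(7-j); the x^4 term has j = 3.
C(7,3) = 35.
Coefficient = C(7,3) · (-4)^3 = 35 · (-64) = -2240.

-2240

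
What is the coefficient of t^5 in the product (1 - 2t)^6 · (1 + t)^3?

108

Coefficient of t^5 = Σ_{j} C(6,j)·(-2)^j·C(3,5-j)·1^(5-j) for j from 2 to 5.
= 60 + (-480) + 720 + (-192) = 108.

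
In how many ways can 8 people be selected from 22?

319770

This is C(22,8) = 319770.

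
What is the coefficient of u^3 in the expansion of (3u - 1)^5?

270

The general term is C(5,j)·(3u)^j·(-1)^(5-j); the u^3 term has j = 3.
C(5,3) = 10.
Coefficient = C(5,3) · 3^3 = 10 · 27 = 270.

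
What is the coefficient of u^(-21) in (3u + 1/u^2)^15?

12285

General term: C(15,j)·(3u)^j·(1/u^2)^(15-j), with u-exponent 1j − 2(15−j) = 3j − 30.
Set 3j − 30 = -21: j = 3.
C(15,3) = 455; 3^3 = 27; 1^12 = 1.
Coefficient = 455 · 27 · 1 = 12285.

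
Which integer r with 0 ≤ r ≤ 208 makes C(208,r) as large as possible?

104

C(208,r) is maximized at r = 208/2 = 104.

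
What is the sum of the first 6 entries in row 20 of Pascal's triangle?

1 + 20 + 190 + 1140 + 4845 + 15504 = 21700.

21700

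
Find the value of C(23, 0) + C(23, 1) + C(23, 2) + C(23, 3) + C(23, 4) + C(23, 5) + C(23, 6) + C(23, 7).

390656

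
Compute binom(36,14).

3796297200

C(36,14) = (36·35·34·33·32·31·30·29·28·27·26·25·24·23) / 14! = 330954702783344640000 / 87178291200 = 3796297200.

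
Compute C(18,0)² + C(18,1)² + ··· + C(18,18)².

9075135300

Σ C(18,k)² is the coefficient of x^18 in (1+x)^18(1+x)^18 = (1+x)^36, i.e. C(36,18) = 9075135300.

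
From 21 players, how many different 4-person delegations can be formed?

This is C(21,4) = 5985.

5985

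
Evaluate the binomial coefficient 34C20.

C(34,20) = C(34,14) by symmetry.
C(34,14) = (34·33·32·31·30·29·28·27·26·25·24·23·22·21) / 14! = 121350057687226368000 / 87178291200 = 1391975640.

1391975640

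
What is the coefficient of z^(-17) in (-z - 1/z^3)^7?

General term: C(7,j)·(-z)^j·(-1/z^3)^(7-j), with z-exponent 1j − 3(7−j) = 4j − 21.
Set 4j − 21 = -17: j = 1.
C(7,1) = 7; (-1)^1 = -1; (-1)^6 = 1.
Coefficient = 7 · (-1) · 1 = -7.

-7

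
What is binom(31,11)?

84672315

C(31,11) = (31·30·29·28·27·26·25·24·23·22·21) / 11! = 3379847863392000 / 39916800 = 84672315.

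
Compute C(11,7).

330

C(11,7) = C(11,4) by symmetry.
C(11,4) = (11·10·9·8) / 4! = 7920 / 24 = 330.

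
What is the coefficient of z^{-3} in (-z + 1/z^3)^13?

-715

General term: C(13,j)·(-z)^j·(1/z^3)^(13-j), with z-exponent 1j − 3(13−j) = 4j − 39.
Set 4j − 39 = -3: j = 9.
C(13,9) = 715; (-1)^9 = -1; 1^4 = 1.
Coefficient = 715 · (-1) · 1 = -715.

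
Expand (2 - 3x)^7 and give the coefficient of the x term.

The general term is C(7,j)·(2)^j·(-3x)^(7-j); the x^1 term has j = 6.
C(7,6) = 7.
Coefficient = C(7,6) · 2^6 · (-3)^1 = 7 · 64 · (-3) = -1344.

-1344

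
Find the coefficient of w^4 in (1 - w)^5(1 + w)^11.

Coefficient of w^4 = Σ_{j} C(5,j)·(-1)^j·C(11,4-j)·1^(4-j) for j from 0 to 4.
= 330 + (-825) + 550 + (-110) + 5 = -50.

-50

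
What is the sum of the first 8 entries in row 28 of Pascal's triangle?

1683218

1 + 28 + 378 + 3276 + 20475 + 98280 + 376740 + 1184040 = 1683218.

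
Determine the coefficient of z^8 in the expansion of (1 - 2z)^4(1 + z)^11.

-891

Coefficient of z^8 = Σ_{j} C(4,j)·(-2)^j·C(11,8-j)·1^(8-j) for j from 0 to 4.
= 165 + (-2640) + 11088 + (-14784) + 5280 = -891.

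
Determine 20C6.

C(20,6) = (20·19·18·17·16·15) / 6! = 27907200 / 720 = 38760.

38760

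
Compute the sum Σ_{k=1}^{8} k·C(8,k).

1024

Since k·C(8,k) = 8·C(7,k−1), the sum is 8·2^7 = 8·128 = 1024.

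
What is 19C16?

969

C(19,16) = C(19,3) by symmetry.
C(19,3) = (19·18·17) / 3! = 5814 / 6 = 969.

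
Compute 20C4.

4845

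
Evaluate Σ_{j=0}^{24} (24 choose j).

Setting x = 1 in (1+x)^24 gives Σ C(24,j) = 2^24 = 16777216.

16777216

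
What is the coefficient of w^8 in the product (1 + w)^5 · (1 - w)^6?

5

Coefficient of w^8 = Σ_{j} C(5,j)·1^j·C(6,8-j)·(-1)^(8-j) for j from 2 to 5.
= 10 + (-60) + 75 + (-20) = 5.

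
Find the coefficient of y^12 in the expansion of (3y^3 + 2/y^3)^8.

General term: C(8,j)·(3y^3)^j·(2/y^3)^(8-j), with y-exponent 3j − 3(8−j) = 6j − 24.
Set 6j − 24 = 12: j = 6.
C(8,6) = 28; 3^6 = 729; 2^2 = 4.
Coefficient = 28 · 729 · 4 = 81648.

81648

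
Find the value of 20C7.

77520

C(20,7) = (20·19·18·17·16·15·14) / 7! = 390700800 / 5040 = 77520.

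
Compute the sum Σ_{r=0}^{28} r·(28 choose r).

3758096384

Differentiating (1+x)^28 and setting x=1: Σ r·C(28,r) = 28·2^27 = 3758096384.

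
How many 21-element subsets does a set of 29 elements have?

4292145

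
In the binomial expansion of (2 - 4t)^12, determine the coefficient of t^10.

The general term is C(12,j)·(2)^j·(-4t)^(12-j); the t^10 term has j = 2.
C(12,2) = 66.
Coefficient = C(12,2) · 2^2 · (-4)^10 = 66 · 4 · 1048576 = 276824064.

276824064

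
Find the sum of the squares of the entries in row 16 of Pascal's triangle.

Σ C(16,j)² is the coefficient of x^16 in (1+x)^16(1+x)^16 = (1+x)^32, i.e. C(32,16) = 601080390.

601080390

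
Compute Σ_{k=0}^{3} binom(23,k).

2048

1 + 23 + 253 + 1771 = 2048.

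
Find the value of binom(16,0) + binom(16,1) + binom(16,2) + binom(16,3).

1 + 16 + 120 + 560 = 697.

697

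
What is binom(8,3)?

56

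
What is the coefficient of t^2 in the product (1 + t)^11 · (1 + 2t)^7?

293

Coefficient of t^2 = Σ_{j} C(11,j)·1^j·C(7,2-j)·2^(2-j) for j from 0 to 2.
= 84 + 154 + 55 = 293.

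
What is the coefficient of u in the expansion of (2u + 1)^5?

10

The general term is C(5,j)·(2u)^j·(1)^(5-j); the u^1 term has j = 1.
C(5,1) = 5.
Coefficient = C(5,1) · 2^1 = 5 · 2 = 10.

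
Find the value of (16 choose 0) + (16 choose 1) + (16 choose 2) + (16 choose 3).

697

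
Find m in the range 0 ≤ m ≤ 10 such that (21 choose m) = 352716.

10

C(21,m) increases on 0 ≤ m ≤ 10. C(21,9) = 293930 and C(21,10) = 352716, so m = 10.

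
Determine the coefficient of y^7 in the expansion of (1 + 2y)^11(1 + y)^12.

3383160

Coefficient of y^7 = Σ_{j} C(11,j)·2^j·C(12,7-j)·1^(7-j) for j from 0 to 7.
= 792 + 20328 + 174240 + 653400 + 1161600 + 975744 + 354816 + 42240 = 3383160.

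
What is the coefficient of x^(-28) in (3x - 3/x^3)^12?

General term: C(12,j)·(3x)^j·(-3/x^3)^(12-j), with x-exponent 1j − 3(12−j) = 4j − 36.
Set 4j − 36 = -28: j = 2.
C(12,2) = 66; 3^2 = 9; (-3)^10 = 59049.
Coefficient = 66 · 9 · 59049 = 35075106.

35075106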